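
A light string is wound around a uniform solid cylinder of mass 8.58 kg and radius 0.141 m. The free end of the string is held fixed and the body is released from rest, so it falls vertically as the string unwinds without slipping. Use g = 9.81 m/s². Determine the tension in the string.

T ≈ 28.1 N

Translation: Mg − T = Ma. Rotation about the center: TR = Iα with I = ½MR².
With a = αR: T = (I/R²)a = (1/2)M a, so Mg = (1 + 0.5000)Ma.
a = g/(1 + 0.5000) = 9.81/1.500 = 6.540 m/s².
T = 0.5000·M·a = (0.5000)(8.58)(6.540) = 28.06 N.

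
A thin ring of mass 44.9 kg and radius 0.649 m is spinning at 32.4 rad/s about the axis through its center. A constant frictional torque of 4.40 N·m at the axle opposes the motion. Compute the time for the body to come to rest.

t ≈ 139 s

I = MR² = (44.9)(0.649)² = 18.91 kg·m².
The net torque has magnitude 4.40 N·m, opposing ω.
|α| = τ/I = 4.400/18.91 = 0.2327 rad/s² (deceleration).
0 = ω₀ − |α|t ⇒ t = ω₀/|α| = 32.4/0.2327 = 139.3 s.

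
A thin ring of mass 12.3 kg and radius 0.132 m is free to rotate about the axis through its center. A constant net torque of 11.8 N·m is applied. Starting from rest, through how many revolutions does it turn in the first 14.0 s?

≈ 859 revolutions

I = MR² = (12.3)(0.132)² = 0.2143 kg·m².
α = τ/I = 11.8/0.2143 = 55.06 rad/s².
θ = ½αt² = ½(55.06)(14.0)² = 5396 rad.
Revolutions = θ/(2π) = 858.8.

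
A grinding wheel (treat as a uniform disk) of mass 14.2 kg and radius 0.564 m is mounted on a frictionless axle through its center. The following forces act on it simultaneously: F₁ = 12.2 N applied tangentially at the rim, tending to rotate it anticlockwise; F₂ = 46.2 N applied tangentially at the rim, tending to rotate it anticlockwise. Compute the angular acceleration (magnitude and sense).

I = ½MR² = (1/2)(14.2)(0.564)² = 2.258 kg·m².
Taking anticlockwise as positive: τ₁ = +(12.2)(0.564) = +6.881 N·m; τ₂ = +(46.2)(0.564) = +26.06 N·m.
Net torque τ = 32.94 N·m.
α = τ/I = 32.94/2.258 = 14.58 rad/s².

α ≈ 14.6 rad/s², anticlockwise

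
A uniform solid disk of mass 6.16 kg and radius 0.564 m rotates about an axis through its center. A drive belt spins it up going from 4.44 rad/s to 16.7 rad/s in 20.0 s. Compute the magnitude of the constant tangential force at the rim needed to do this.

I = ½MR² = (1/2)(6.16)(0.564)² = 0.9797 kg·m².
α = Δω/Δt = (16.7 − 4.44)/20.0 = 0.6130 rad/s².
The required torque is τ = Iα = (0.9797)(0.6130) = 0.6006 N·m.
A tangential force at the rim gives τ = FR, so F = τ/R = 0.6006/0.564 = 1.065 N.

F ≈ 1.06 N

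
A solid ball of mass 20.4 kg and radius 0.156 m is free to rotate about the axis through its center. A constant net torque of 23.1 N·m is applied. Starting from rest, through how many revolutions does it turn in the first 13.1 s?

I = (2/5)MR² = (2/5)(20.4)(0.156)² = 0.1986 kg·m².
α = τ/I = 23.1/0.1986 = 116.3 rad/s².
θ = ½αt² = ½(116.3)(13.1)² = 9981 rad.
Revolutions = θ/(2π) = 1589.

≈ 1590 revolutions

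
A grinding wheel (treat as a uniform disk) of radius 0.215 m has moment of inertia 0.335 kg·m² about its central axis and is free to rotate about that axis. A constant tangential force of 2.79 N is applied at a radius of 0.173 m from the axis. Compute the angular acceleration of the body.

α ≈ 1.44 rad/s²

τ = F·r = (2.79)(0.173) = 0.4827 N·m.
Newton's second law for rotation, τ = Iα, gives α = τ/I = 0.4827/0.3350 = 1.441 rad/s².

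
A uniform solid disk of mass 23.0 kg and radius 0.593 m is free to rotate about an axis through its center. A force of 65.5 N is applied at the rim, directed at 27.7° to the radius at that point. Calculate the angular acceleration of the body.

α ≈ 4.46 rad/s²

I = ½MR² = (1/2)(23.0)(0.593)² = 4.044 kg·m².
Only the tangential component produces torque: τ = F R sinθ = (65.5)(0.593) sin 27.7° = 18.06 N·m.
Newton's second law for rotation, τ = Iα, gives α = τ/I = 18.06/4.044 = 4.465 rad/s².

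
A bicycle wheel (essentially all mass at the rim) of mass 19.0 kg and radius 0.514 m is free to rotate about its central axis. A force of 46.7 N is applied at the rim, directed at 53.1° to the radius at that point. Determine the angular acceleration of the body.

I = MR² = (19.0)(0.514)² = 5.020 kg·m².
Only the tangential component produces torque: τ = F R sinθ = (46.7)(0.514) sin 53.1° = 19.20 N·m.
Newton's second law for rotation, τ = Iα, gives α = τ/I = 19.20/5.020 = 3.824 rad/s².

α ≈ 3.82 rad/s²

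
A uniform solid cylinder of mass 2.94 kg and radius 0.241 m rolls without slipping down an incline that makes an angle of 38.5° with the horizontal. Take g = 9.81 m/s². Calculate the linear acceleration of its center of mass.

Translation along the incline: Mg sinθ − f = Ma.
Rotation about the center: fR = Iα with I = ½MR². No-slip gives a = αR, so f = (I/R²)a = (1/2)M a.
Substituting: Mg sinθ = (1 + 0.5000)Ma, so a = g sinθ/(1 + 0.5000) = (9.81) sin 38.5° / 1.500 = 4.071 m/s².

a ≈ 4.07 m/s²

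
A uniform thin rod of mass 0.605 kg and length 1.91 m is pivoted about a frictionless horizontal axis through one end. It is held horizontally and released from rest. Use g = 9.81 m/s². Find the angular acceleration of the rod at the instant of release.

About the pivot, I = (1/3)ML² = (1/3)(0.605)(1.91)² = 0.7357 kg·m².
The weight acts at the center, a distance L/2 = 0.9550 m from the pivot; τ = Mg(L/2) = 5.668 N·m.
α = τ/I = 5.668/0.7357 = 7.704 rad/s².

α ≈ 7.70 rad/s²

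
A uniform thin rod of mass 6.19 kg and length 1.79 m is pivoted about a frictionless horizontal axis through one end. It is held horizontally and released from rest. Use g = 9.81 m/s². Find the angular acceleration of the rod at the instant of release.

α ≈ 8.22 rad/s²

About the pivot, I = (1/3)ML² = (1/3)(6.19)(1.79)² = 6.611 kg·m².
The weight acts at the center, a distance L/2 = 0.8950 m from the pivot; τ = Mg(L/2) = 54.35 N·m.
α = τ/I = 54.35/6.611 = 8.221 rad/s².
(Equivalently α = (3g/(2L)) = 8.221 rad/s².)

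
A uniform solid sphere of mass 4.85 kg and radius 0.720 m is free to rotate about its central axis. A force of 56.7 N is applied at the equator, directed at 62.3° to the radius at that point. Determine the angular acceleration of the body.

I = (2/5)MR² = (2/5)(4.85)(0.720)² = 1.006 kg·m².
Only the tangential component produces torque: τ = F R sinθ = (56.7)(0.720) sin 62.3° = 36.15 N·m.
Newton's second law for rotation, τ = Iα, gives α = τ/I = 36.15/1.006 = 35.94 rad/s².

α ≈ 35.9 rad/s²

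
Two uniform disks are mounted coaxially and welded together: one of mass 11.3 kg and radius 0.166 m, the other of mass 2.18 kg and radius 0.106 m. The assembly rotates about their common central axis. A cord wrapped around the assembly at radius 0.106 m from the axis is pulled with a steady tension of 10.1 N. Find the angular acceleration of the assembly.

I = ½M₁R₁² + ½M₂R₂² = ½(11.3)(0.166)² + ½(2.18)(0.106)² = 0.1679 kg·m².
τ = F r = (10.1)(0.106) = 1.071 N·m.
α = τ/I = 1.071/0.1679 = 6.375 rad/s².

α ≈ 6.37 rad/s²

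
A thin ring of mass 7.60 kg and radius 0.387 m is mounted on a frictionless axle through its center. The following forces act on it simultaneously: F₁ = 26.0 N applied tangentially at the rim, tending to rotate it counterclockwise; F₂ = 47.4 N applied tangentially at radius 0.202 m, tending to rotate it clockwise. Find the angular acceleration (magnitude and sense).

I = MR² = (7.60)(0.387)² = 1.138 kg·m².
Taking counterclockwise as positive: τ₁ = +(26.0)(0.387) = +10.06 N·m; τ₂ = −(47.4)(0.202) = −9.575 N·m.
Net torque τ = 0.4872 N·m.
α = τ/I = 0.4872/1.138 = 0.4280 rad/s².

α ≈ 0.428 rad/s², counterclockwise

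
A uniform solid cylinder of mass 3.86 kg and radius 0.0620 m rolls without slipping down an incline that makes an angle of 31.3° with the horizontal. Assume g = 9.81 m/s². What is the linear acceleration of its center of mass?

Translation along the incline: Mg sinθ − f = Ma.
Rotation about the center: fR = Iα with I = ½MR². No-slip gives a = αR, so f = (I/R²)a = (1/2)M a.
Substituting: Mg sinθ = (1 + 0.5000)Ma, so a = g sinθ/(1 + 0.5000) = (9.81) sin 31.3° / 1.500 = 3.398 m/s².

a ≈ 3.40 m/s²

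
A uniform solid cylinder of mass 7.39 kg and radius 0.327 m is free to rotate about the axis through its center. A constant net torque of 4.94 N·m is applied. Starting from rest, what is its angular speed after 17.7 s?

I = ½MR² = (1/2)(7.39)(0.327)² = 0.3951 kg·m².
α = τ/I = 4.94/0.3951 = 12.50 rad/s².
ω = ω₀ + αt = 0 + (12.50)(17.7) = 221.3 rad/s.

ω ≈ 221 rad/s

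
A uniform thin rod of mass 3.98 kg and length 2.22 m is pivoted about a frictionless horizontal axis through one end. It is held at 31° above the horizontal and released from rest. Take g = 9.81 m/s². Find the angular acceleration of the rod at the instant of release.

About the pivot, I = (1/3)ML² = (1/3)(3.98)(2.22)² = 6.538 kg·m².
The weight acts at the center, a distance L/2 = 1.110 m from the pivot; τ = Mg(L/2) cos 31° = 37.15 N·m.
α = τ/I = 37.15/6.538 = 5.682 rad/s².
(Equivalently α = (3g/(2L)) cos 31° = 5.682 rad/s².)

α ≈ 5.68 rad/s²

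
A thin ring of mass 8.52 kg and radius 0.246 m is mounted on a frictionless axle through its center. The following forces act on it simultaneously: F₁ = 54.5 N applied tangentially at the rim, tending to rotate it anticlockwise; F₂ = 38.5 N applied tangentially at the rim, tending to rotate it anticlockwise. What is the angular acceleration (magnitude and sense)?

α ≈ 44.4 rad/s², anticlockwise

I = MR² = (8.52)(0.246)² = 0.5156 kg·m².
Taking anticlockwise as positive: τ₁ = +(54.5)(0.246) = +13.41 N·m; τ₂ = +(38.5)(0.246) = +9.471 N·m.
Net torque τ = 22.88 N·m.
α = τ/I = 22.88/0.5156 = 44.37 rad/s².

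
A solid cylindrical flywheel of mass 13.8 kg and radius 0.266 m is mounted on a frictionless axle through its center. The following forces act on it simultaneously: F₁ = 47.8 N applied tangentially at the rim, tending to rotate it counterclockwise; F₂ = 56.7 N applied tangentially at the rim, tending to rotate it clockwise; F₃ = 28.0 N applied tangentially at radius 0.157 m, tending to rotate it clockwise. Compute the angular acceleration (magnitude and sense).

α ≈ 13.9 rad/s², clockwise

I = ½MR² = (1/2)(13.8)(0.266)² = 0.4882 kg·m².
Taking counterclockwise as positive: τ₁ = +(47.8)(0.266) = +12.71 N·m; τ₂ = −(56.7)(0.266) = −15.08 N·m; τ₃ = −(28.0)(0.157) = −4.396 N·m.
Net torque τ = -6.763 N·m.
α = τ/I = -6.763/0.4882 = -13.85 rad/s².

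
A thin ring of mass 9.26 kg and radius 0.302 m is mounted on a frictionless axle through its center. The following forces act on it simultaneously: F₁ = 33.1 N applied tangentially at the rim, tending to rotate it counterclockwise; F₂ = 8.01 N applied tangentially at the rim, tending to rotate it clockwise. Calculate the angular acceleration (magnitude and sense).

I = MR² = (9.26)(0.302)² = 0.8445 kg·m².
Taking counterclockwise as positive: τ₁ = +(33.1)(0.302) = +9.996 N·m; τ₂ = −(8.01)(0.302) = −2.419 N·m.
Net torque τ = 7.577 N·m.
α = τ/I = 7.577/0.8445 = 8.972 rad/s².

α ≈ 8.97 rad/s², counterclockwise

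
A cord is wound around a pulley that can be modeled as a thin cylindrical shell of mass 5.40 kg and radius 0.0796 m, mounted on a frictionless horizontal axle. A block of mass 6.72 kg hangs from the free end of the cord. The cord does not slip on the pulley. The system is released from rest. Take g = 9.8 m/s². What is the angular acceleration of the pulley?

α ≈ 68.3 rad/s²

I = MR² = (5.40)(0.0796)² = 0.03422 kg·m².
Block: mg − T = ma. Pulley: TR = Iα. No-slip: a = αR, so T = (I/R²)a = 5.400·a.
Then mg = (m + 5.400)a, so a = (6.72)(9.8)/(6.72 + 5.400) = 5.434 m/s².
α = a/R = 5.434/0.0796 = 68.26 rad/s².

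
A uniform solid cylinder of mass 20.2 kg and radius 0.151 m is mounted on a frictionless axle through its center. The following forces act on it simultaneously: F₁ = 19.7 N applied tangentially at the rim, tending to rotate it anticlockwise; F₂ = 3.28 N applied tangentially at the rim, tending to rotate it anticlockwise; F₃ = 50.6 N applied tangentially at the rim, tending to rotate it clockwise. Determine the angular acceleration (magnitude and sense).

α ≈ 18.1 rad/s², clockwise

I = ½MR² = (1/2)(20.2)(0.151)² = 0.2303 kg·m².
Taking anticlockwise as positive: τ₁ = +(19.7)(0.151) = +2.975 N·m; τ₂ = +(3.28)(0.151) = +0.4953 N·m; τ₃ = −(50.6)(0.151) = −7.641 N·m.
Net torque τ = -4.171 N·m.
α = τ/I = -4.171/0.2303 = -18.11 rad/s².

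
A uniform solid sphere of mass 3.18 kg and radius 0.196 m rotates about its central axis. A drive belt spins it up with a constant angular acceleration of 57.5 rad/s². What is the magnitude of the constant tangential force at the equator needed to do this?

F ≈ 14.3 N

I = (2/5)MR² = (2/5)(3.18)(0.196)² = 0.04887 kg·m².
The required torque is τ = Iα = (0.04887)(57.50) = 2.810 N·m.
A tangential force at the equator gives τ = FR, so F = τ/R = 2.810/0.196 = 14.34 N.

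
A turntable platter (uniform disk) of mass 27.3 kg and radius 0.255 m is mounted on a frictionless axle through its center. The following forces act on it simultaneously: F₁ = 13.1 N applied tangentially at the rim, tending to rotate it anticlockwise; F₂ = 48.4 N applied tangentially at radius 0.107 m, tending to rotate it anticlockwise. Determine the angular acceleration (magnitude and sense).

α ≈ 9.60 rad/s², anticlockwise

I = ½MR² = (1/2)(27.3)(0.255)² = 0.8876 kg·m².
Taking anticlockwise as positive: τ₁ = +(13.1)(0.255) = +3.341 N·m; τ₂ = +(48.4)(0.107) = +5.179 N·m.
Net torque τ = 8.519 N·m.
α = τ/I = 8.519/0.8876 = 9.598 rad/s².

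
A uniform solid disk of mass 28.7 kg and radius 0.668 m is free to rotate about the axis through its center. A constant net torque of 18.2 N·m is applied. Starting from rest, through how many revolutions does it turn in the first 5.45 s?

I = ½MR² = (1/2)(28.7)(0.668)² = 6.403 kg·m².
α = τ/I = 18.2/6.403 = 2.842 rad/s².
θ = ½αt² = ½(2.842)(5.45)² = 42.21 rad.
Revolutions = θ/(2π) = 6.718.

≈ 6.72 revolutions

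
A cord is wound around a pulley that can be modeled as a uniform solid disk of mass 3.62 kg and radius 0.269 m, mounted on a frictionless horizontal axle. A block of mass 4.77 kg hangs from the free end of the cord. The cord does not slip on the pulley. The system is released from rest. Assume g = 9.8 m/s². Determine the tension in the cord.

T ≈ 12.9 N

I = ½MR² = (1/2)(3.62)(0.269)² = 0.1310 kg·m².
Block: mg − T = ma. Pulley: TR = Iα. No-slip: a = αR, so T = (I/R²)a = 1.810·a.
Then mg = (m + 1.810)a, so a = (4.77)(9.8)/(4.77 + 1.810) = 7.104 m/s².
T = 1.810·a = 12.86 N.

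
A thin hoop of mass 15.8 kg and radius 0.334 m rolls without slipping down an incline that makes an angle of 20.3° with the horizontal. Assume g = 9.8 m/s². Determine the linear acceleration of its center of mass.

Translation along the incline: Mg sinθ − f = Ma.
Rotation about the center: fR = Iα with I = MR². No-slip gives a = αR, so f = (I/R²)a = M a.
Substituting: Mg sinθ = (1 + 1.000)Ma, so a = g sinθ/(1 + 1.000) = (9.8) sin 20.3° / 2.000 = 1.700 m/s².

a ≈ 1.70 m/s²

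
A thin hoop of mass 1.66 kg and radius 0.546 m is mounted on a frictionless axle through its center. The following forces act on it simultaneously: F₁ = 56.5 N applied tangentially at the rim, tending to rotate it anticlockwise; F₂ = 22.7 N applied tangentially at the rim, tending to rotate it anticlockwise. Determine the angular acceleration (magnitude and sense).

α ≈ 87.4 rad/s², anticlockwise

I = MR² = (1.66)(0.546)² = 0.4949 kg·m².
Taking anticlockwise as positive: τ₁ = +(56.5)(0.546) = +30.85 N·m; τ₂ = +(22.7)(0.546) = +12.39 N·m.
Net torque τ = 43.24 N·m.
α = τ/I = 43.24/0.4949 = 87.38 rad/s².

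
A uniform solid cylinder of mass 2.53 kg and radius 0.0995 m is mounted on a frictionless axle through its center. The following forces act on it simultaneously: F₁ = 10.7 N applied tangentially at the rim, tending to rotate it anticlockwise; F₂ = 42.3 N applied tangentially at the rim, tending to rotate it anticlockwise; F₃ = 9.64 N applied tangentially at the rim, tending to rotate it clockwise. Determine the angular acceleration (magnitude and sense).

I = ½MR² = (1/2)(2.53)(0.0995)² = 0.01252 kg·m².
Taking anticlockwise as positive: τ₁ = +(10.7)(0.0995) = +1.065 N·m; τ₂ = +(42.3)(0.0995) = +4.209 N·m; τ₃ = −(9.64)(0.0995) = −0.9592 N·m.
Net torque τ = 4.314 N·m.
α = τ/I = 4.314/0.01252 = 344.5 rad/s².

α ≈ 344 rad/s², anticlockwise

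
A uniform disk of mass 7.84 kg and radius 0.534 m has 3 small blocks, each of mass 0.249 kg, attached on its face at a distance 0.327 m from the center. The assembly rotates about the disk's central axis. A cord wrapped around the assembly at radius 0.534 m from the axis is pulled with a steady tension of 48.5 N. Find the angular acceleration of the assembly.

I_disk = ½MR² = ½(7.84)(0.534)² = 1.118 kg·m².
I_blocks = 3·m·r² = 3(0.249)(0.327)² = 0.07988 kg·m².
Total I = 1.198 kg·m².
τ = F r = (48.5)(0.534) = 25.90 N·m.
α = τ/I = 25.90/1.198 = 21.62 rad/s².

α ≈ 21.6 rad/s²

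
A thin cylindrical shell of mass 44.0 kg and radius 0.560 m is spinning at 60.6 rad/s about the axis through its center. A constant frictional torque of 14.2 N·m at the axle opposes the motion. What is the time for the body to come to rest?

t ≈ 58.9 s

I = MR² = (44.0)(0.560)² = 13.80 kg·m².
The net torque has magnitude 14.2 N·m, opposing ω.
|α| = τ/I = 14.20/13.80 = 1.029 rad/s² (deceleration).
0 = ω₀ − |α|t ⇒ t = ω₀/|α| = 60.6/1.029 = 58.89 s.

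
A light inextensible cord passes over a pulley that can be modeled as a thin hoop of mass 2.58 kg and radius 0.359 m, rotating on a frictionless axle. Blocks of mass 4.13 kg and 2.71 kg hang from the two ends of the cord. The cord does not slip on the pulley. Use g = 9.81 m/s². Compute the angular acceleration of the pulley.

I = MR² = (2.58)(0.359)² = 0.3325 kg·m².
Heavier block: m₁g − T₁ = m₁a. Lighter block: T₂ − m₂g = m₂a.
Pulley: (T₁ − T₂)R = Iα = I(a/R), so T₁ − T₂ = (I/R²)a = 1·M_p a = 2.580·a.
Adding the three: (m₁ − m₂)g = (m₁ + m₂ + 2.580)a, so a = (4.13 − 2.71)(9.81)/(4.13 + 2.71 + 2.580) = 1.479 m/s².
α = a/R = 1.479/0.359 = 4.119 rad/s².

α ≈ 4.12 rad/s²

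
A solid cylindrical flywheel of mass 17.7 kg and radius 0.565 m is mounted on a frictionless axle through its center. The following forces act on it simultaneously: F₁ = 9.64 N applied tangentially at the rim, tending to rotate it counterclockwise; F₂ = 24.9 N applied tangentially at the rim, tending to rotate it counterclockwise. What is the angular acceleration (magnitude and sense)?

α ≈ 6.91 rad/s², counterclockwise

I = ½MR² = (1/2)(17.7)(0.565)² = 2.825 kg·m².
Taking counterclockwise as positive: τ₁ = +(9.64)(0.565) = +5.447 N·m; τ₂ = +(24.9)(0.565) = +14.07 N·m.
Net torque τ = 19.52 N·m.
α = τ/I = 19.52/2.825 = 6.908 rad/s².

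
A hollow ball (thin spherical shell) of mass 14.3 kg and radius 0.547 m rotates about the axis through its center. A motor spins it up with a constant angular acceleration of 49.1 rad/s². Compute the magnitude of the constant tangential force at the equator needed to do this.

I = (2/3)MR² = (2/3)(14.3)(0.547)² = 2.852 kg·m².
The required torque is τ = Iα = (2.852)(49.10) = 140.1 N·m.
A tangential force at the equator gives τ = FR, so F = τ/R = 140.1/0.547 = 256.0 N.

F ≈ 256 N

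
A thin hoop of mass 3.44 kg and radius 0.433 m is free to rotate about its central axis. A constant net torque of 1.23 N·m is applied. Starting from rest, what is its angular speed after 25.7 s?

I = MR² = (3.44)(0.433)² = 0.6450 kg·m².
α = τ/I = 1.23/0.6450 = 1.907 rad/s².
ω = ω₀ + αt = 0 + (1.907)(25.7) = 49.01 rad/s.

ω ≈ 49.0 rad/s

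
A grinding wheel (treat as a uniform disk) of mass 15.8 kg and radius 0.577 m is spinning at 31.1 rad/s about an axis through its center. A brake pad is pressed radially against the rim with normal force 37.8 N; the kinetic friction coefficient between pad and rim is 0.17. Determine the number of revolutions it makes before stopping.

I = ½MR² = (1/2)(15.8)(0.577)² = 2.630 kg·m².
Friction force f = μN = (0.17)(37.8) = 6.426 N at the rim; torque magnitude τ = fR = 3.708 N·m, opposing ω.
|α| = τ/I = 3.708/2.630 = 1.410 rad/s² (deceleration).
ω² = ω₀² − 2|α|θ with ω = 0 ⇒ θ = ω₀²/(2|α|) = 343.0 rad = 54.60 rev.

≈ 54.6 revolutions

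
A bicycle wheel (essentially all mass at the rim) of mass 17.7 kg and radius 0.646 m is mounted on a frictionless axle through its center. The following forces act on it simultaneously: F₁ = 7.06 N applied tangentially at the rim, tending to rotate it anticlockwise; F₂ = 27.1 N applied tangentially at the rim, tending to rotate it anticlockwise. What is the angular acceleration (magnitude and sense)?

I = MR² = (17.7)(0.646)² = 7.386 kg·m².
Taking anticlockwise as positive: τ₁ = +(7.06)(0.646) = +4.561 N·m; τ₂ = +(27.1)(0.646) = +17.51 N·m.
Net torque τ = 22.07 N·m.
α = τ/I = 22.07/7.386 = 2.988 rad/s².

α ≈ 2.99 rad/s², anticlockwise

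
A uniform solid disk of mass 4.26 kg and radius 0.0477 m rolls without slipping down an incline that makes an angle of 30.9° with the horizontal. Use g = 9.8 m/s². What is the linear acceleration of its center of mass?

a ≈ 3.36 m/s²

Translation along the incline: Mg sinθ − f = Ma.
Rotation about the center: fR = Iα with I = ½MR². No-slip gives a = αR, so f = (I/R²)a = (1/2)M a.
Substituting: Mg sinθ = (1 + 0.5000)Ma, so a = g sinθ/(1 + 0.5000) = (9.8) sin 30.9° / 1.500 = 3.355 m/s².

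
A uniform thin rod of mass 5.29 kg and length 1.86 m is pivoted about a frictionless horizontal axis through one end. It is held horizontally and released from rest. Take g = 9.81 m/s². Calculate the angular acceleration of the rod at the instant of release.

α ≈ 7.91 rad/s²

About the pivot, I = (1/3)ML² = (1/3)(5.29)(1.86)² = 6.100 kg·m².
The weight acts at the center, a distance L/2 = 0.9300 m from the pivot; τ = Mg(L/2) = 48.26 N·m.
α = τ/I = 48.26/6.100 = 7.911 rad/s².
(Equivalently α = (3g/(2L)) = 7.911 rad/s².)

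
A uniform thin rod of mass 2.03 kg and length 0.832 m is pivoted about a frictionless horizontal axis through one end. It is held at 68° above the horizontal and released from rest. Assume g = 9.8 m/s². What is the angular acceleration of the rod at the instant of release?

α ≈ 6.62 rad/s²

About the pivot, I = (1/3)ML² = (1/3)(2.03)(0.832)² = 0.4684 kg·m².
The weight acts at the center, a distance L/2 = 0.4160 m from the pivot; τ = Mg(L/2) cos 68° = 3.100 N·m.
α = τ/I = 3.100/0.4684 = 6.619 rad/s².
(Equivalently α = (3g/(2L)) cos 68° = 6.619 rad/s².)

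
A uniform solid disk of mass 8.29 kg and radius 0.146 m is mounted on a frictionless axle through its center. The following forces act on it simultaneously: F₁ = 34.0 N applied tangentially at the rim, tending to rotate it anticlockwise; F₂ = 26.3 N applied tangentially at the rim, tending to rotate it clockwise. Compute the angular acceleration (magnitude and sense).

I = ½MR² = (1/2)(8.29)(0.146)² = 0.08835 kg·m².
Taking anticlockwise as positive: τ₁ = +(34.0)(0.146) = +4.964 N·m; τ₂ = −(26.3)(0.146) = −3.840 N·m.
Net torque τ = 1.124 N·m.
α = τ/I = 1.124/0.08835 = 12.72 rad/s².

α ≈ 12.7 rad/s², anticlockwise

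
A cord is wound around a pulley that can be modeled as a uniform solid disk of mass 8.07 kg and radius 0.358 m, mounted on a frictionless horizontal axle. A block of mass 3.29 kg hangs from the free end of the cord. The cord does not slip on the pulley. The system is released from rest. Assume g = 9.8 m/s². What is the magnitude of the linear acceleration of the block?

a ≈ 4.40 m/s²

I = ½MR² = (1/2)(8.07)(0.358)² = 0.5171 kg·m².
Block: mg − T = ma. Pulley: TR = Iα. No-slip: a = αR, so T = (I/R²)a = 4.035·a.
Then mg = (m + 4.035)a, so a = (3.29)(9.8)/(3.29 + 4.035) = 4.402 m/s².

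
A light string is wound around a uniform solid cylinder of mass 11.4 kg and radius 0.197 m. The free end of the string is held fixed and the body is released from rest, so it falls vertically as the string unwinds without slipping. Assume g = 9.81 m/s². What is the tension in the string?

Translation: Mg − T = Ma. Rotation about the center: TR = Iα with I = ½MR².
With a = αR: T = (I/R²)a = (1/2)M a, so Mg = (1 + 0.5000)Ma.
a = g/(1 + 0.5000) = 9.81/1.500 = 6.540 m/s².
T = 0.5000·M·a = (0.5000)(11.4)(6.540) = 37.28 N.

T ≈ 37.3 N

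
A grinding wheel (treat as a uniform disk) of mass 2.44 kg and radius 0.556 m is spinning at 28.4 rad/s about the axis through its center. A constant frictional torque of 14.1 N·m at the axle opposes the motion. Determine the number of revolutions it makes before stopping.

≈ 1.72 revolutions

I = ½MR² = (1/2)(2.44)(0.556)² = 0.3771 kg·m².
The net torque has magnitude 14.1 N·m, opposing ω.
|α| = τ/I = 14.10/0.3771 = 37.39 rad/s² (deceleration).
ω² = ω₀² − 2|α|θ with ω = 0 ⇒ θ = ω₀²/(2|α|) = 10.79 rad = 1.717 rev.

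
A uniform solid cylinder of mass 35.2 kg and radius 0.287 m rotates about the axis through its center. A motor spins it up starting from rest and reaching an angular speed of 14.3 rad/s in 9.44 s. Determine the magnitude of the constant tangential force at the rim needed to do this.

F ≈ 7.65 N

I = ½MR² = (1/2)(35.2)(0.287)² = 1.450 kg·m².
α = Δω/Δt = (14.3 − 0)/9.44 = 1.515 rad/s².
The required torque is τ = Iα = (1.450)(1.515) = 2.196 N·m.
A tangential force at the rim gives τ = FR, so F = τ/R = 2.196/0.287 = 7.652 N.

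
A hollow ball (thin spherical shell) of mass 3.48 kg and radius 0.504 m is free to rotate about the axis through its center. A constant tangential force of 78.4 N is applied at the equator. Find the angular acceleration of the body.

I = (2/3)MR² = (2/3)(3.48)(0.504)² = 0.5893 kg·m².
τ = F R = (78.4)(0.504) = 39.51 N·m.
Newton's second law for rotation, τ = Iα, gives α = τ/I = 39.51/0.5893 = 67.05 rad/s².

α ≈ 67.0 rad/s²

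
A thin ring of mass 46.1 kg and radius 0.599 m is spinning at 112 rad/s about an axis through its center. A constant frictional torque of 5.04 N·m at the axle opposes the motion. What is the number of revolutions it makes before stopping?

≈ 3280 revolutions

I = MR² = (46.1)(0.599)² = 16.54 kg·m².
The net torque has magnitude 5.04 N·m, opposing ω.
|α| = τ/I = 5.040/16.54 = 0.3047 rad/s² (deceleration).
ω² = ω₀² − 2|α|θ with ω = 0 ⇒ θ = ω₀²/(2|α|) = 20580 rad = 3276 rev.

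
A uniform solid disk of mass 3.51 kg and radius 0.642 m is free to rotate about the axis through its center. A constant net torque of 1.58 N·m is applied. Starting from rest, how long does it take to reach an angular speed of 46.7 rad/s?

t ≈ 21.4 s

I = ½MR² = (1/2)(3.51)(0.642)² = 0.7233 kg·m².
α = τ/I = 1.58/0.7233 = 2.184 rad/s².
ω = αt ⇒ t = ω/α = 46.7/2.184 = 21.38 s.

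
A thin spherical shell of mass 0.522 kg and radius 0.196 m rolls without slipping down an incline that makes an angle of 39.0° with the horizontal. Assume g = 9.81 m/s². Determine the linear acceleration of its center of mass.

Translation along the incline: Mg sinθ − f = Ma.
Rotation about the center: fR = Iα with I = (2/3)MR². No-slip gives a = αR, so f = (I/R²)a = (2/3)M a.
Substituting: Mg sinθ = (1 + 0.6667)Ma, so a = g sinθ/(1 + 0.6667) = (9.81) sin 39.0° / 1.667 = 3.704 m/s².

a ≈ 3.70 m/s²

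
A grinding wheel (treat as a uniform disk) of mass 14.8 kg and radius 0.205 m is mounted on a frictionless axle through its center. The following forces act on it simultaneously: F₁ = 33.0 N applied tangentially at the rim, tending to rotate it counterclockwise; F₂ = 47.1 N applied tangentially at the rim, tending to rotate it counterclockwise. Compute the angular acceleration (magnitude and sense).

I = ½MR² = (1/2)(14.8)(0.205)² = 0.3110 kg·m².
Taking counterclockwise as positive: τ₁ = +(33.0)(0.205) = +6.765 N·m; τ₂ = +(47.1)(0.205) = +9.655 N·m.
Net torque τ = 16.42 N·m.
α = τ/I = 16.42/0.3110 = 52.80 rad/s².

α ≈ 52.8 rad/s², counterclockwise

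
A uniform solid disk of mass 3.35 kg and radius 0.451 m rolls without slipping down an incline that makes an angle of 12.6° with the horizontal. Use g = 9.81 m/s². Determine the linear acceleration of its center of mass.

a ≈ 1.43 m/s²

Translation along the incline: Mg sinθ − f = Ma.
Rotation about the center: fR = Iα with I = ½MR². No-slip gives a = αR, so f = (I/R²)a = (1/2)M a.
Substituting: Mg sinθ = (1 + 0.5000)Ma, so a = g sinθ/(1 + 0.5000) = (9.81) sin 12.6° / 1.500 = 1.427 m/s².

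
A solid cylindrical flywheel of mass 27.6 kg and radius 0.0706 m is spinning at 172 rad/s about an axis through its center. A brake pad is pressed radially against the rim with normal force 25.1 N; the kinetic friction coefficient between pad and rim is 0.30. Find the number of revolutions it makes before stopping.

≈ 305 revolutions

I = ½MR² = (1/2)(27.6)(0.0706)² = 0.06878 kg·m².
Friction force f = μN = (0.30)(25.1) = 7.530 N at the rim; torque magnitude τ = fR = 0.5316 N·m, opposing ω.
|α| = τ/I = 0.5316/0.06878 = 7.729 rad/s² (deceleration).
ω² = ω₀² − 2|α|θ with ω = 0 ⇒ θ = ω₀²/(2|α|) = 1914 rad = 304.6 rev.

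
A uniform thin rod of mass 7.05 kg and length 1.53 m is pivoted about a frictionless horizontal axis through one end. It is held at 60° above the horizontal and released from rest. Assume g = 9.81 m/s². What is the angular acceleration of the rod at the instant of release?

α ≈ 4.81 rad/s²

About the pivot, I = (1/3)ML² = (1/3)(7.05)(1.53)² = 5.501 kg·m².
The weight acts at the center, a distance L/2 = 0.7650 m from the pivot; τ = Mg(L/2) cos 60° = 26.45 N·m.
α = τ/I = 26.45/5.501 = 4.809 rad/s².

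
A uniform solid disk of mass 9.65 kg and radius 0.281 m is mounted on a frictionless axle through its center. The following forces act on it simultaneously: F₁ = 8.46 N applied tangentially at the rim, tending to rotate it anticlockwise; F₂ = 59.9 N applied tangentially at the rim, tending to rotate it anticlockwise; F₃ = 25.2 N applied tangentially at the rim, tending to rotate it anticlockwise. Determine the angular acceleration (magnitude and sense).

I = ½MR² = (1/2)(9.65)(0.281)² = 0.3810 kg·m².
Taking anticlockwise as positive: τ₁ = +(8.46)(0.281) = +2.377 N·m; τ₂ = +(59.9)(0.281) = +16.83 N·m; τ₃ = +(25.2)(0.281) = +7.081 N·m.
Net torque τ = 26.29 N·m.
α = τ/I = 26.29/0.3810 = 69.01 rad/s².

α ≈ 69.0 rad/s², anticlockwise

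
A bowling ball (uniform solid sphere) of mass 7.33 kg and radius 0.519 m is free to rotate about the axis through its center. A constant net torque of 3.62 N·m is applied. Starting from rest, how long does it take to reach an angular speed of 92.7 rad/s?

t ≈ 20.2 s

I = (2/5)MR² = (2/5)(7.33)(0.519)² = 0.7898 kg·m².
α = τ/I = 3.62/0.7898 = 4.584 rad/s².
ω = αt ⇒ t = ω/α = 92.7/4.584 = 20.22 s.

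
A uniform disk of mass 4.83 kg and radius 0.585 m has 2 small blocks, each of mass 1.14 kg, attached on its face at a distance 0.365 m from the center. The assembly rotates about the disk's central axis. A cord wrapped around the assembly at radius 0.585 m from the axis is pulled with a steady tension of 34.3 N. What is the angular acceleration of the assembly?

α ≈ 17.8 rad/s²

I_disk = ½MR² = ½(4.83)(0.585)² = 0.8265 kg·m².
I_blocks = 2·m·r² = 2(1.14)(0.365)² = 0.3038 kg·m².
Total I = 1.130 kg·m².
τ = F r = (34.3)(0.585) = 20.07 N·m.
α = τ/I = 20.07/1.130 = 17.75 rad/s².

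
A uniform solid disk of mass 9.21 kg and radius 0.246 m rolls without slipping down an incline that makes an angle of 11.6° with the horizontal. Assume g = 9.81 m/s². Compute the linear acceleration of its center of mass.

Translation along the incline: Mg sinθ − f = Ma.
Rotation about the center: fR = Iα with I = ½MR². No-slip gives a = αR, so f = (I/R²)a = (1/2)M a.
Substituting: Mg sinθ = (1 + 0.5000)Ma, so a = g sinθ/(1 + 0.5000) = (9.81) sin 11.6° / 1.500 = 1.315 m/s².

a ≈ 1.32 m/s²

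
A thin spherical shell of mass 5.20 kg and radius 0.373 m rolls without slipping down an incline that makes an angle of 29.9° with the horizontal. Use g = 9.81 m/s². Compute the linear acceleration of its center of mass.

a ≈ 2.93 m/s²

Translation along the incline: Mg sinθ − f = Ma.
Rotation about the center: fR = Iα with I = (2/3)MR². No-slip gives a = αR, so f = (I/R²)a = (2/3)M a.
Substituting: Mg sinθ = (1 + 0.6667)Ma, so a = g sinθ/(1 + 0.6667) = (9.81) sin 29.9° / 1.667 = 2.934 m/s².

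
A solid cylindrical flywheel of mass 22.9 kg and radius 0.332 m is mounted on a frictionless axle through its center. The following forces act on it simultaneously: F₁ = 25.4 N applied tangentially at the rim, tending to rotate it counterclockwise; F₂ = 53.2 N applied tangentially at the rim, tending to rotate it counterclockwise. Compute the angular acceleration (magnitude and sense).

α ≈ 20.7 rad/s², counterclockwise

I = ½MR² = (1/2)(22.9)(0.332)² = 1.262 kg·m².
Taking counterclockwise as positive: τ₁ = +(25.4)(0.332) = +8.433 N·m; τ₂ = +(53.2)(0.332) = +17.66 N·m.
Net torque τ = 26.10 N·m.
α = τ/I = 26.10/1.262 = 20.68 rad/s².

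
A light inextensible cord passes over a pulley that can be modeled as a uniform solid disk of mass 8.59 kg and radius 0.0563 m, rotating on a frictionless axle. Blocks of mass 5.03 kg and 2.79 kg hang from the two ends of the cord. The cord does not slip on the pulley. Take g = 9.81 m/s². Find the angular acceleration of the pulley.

I = ½MR² = (1/2)(8.59)(0.0563)² = 0.01361 kg·m².
Heavier block: m₁g − T₁ = m₁a. Lighter block: T₂ − m₂g = m₂a.
Pulley: (T₁ − T₂)R = Iα = I(a/R), so T₁ − T₂ = (I/R²)a = (1/2)M_p a = 4.295·a.
Adding the three: (m₁ − m₂)g = (m₁ + m₂ + 4.295)a, so a = (5.03 − 2.79)(9.81)/(5.03 + 2.79 + 4.295) = 1.814 m/s².
α = a/R = 1.814/0.0563 = 32.22 rad/s².

α ≈ 32.2 rad/s²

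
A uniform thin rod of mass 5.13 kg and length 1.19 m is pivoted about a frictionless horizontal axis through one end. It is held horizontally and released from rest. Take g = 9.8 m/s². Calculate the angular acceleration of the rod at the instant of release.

About the pivot, I = (1/3)ML² = (1/3)(5.13)(1.19)² = 2.422 kg·m².
The weight acts at the center, a distance L/2 = 0.5950 m from the pivot; τ = Mg(L/2) = 29.91 N·m.
α = τ/I = 29.91/2.422 = 12.35 rad/s².

α ≈ 12.4 rad/s²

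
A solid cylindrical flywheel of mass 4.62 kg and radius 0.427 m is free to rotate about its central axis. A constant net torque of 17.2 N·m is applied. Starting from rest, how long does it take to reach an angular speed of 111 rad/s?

t ≈ 2.72 s

I = ½MR² = (1/2)(4.62)(0.427)² = 0.4212 kg·m².
α = τ/I = 17.2/0.4212 = 40.84 rad/s².
ω = αt ⇒ t = ω/α = 111/40.84 = 2.718 s.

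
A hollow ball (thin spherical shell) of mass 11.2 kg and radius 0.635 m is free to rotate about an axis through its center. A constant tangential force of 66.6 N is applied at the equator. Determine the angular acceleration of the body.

I = (2/3)MR² = (2/3)(11.2)(0.635)² = 3.011 kg·m².
τ = F R = (66.6)(0.635) = 42.29 N·m.
Newton's second law for rotation, τ = Iα, gives α = τ/I = 42.29/3.011 = 14.05 rad/s².

α ≈ 14.0 rad/s²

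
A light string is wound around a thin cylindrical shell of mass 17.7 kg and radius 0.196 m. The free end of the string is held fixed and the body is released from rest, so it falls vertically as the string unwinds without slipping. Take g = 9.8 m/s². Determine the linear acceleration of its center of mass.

a ≈ 4.90 m/s²

Translation: Mg − T = Ma. Rotation about the center: TR = Iα with I = MR².
With a = αR: T = (I/R²)a = M a, so Mg = (1 + 1.000)Ma.
a = g/(1 + 1.000) = 9.8/2.000 = 4.900 m/s².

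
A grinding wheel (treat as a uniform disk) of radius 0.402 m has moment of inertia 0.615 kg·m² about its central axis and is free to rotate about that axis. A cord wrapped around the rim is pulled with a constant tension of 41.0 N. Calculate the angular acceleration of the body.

τ = F R = (41.0)(0.402) = 16.48 N·m.
From τ = Iα: α = 16.48/0.6150 = 26.80 rad/s².

α ≈ 26.8 rad/s²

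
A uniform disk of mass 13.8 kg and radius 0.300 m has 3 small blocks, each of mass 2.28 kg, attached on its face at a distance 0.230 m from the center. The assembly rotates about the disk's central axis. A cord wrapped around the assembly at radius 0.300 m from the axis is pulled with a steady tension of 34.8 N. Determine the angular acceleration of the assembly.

α ≈ 10.6 rad/s²

I_disk = ½MR² = ½(13.8)(0.300)² = 0.6210 kg·m².
I_blocks = 3·m·r² = 3(2.28)(0.230)² = 0.3618 kg·m².
Total I = 0.9828 kg·m².
τ = F r = (34.8)(0.300) = 10.44 N·m.
α = τ/I = 10.44/0.9828 = 10.62 rad/s².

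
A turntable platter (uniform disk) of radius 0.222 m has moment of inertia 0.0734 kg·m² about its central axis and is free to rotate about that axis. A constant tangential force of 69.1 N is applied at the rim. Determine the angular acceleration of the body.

α ≈ 209 rad/s²

τ = F R = (69.1)(0.222) = 15.34 N·m.
Newton's second law for rotation, τ = Iα, gives α = τ/I = 15.34/0.07340 = 209.0 rad/s².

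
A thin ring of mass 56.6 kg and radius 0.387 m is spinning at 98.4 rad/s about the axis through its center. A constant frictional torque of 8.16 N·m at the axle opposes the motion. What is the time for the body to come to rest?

t ≈ 102 s

I = MR² = (56.6)(0.387)² = 8.477 kg·m².
The net torque has magnitude 8.16 N·m, opposing ω.
|α| = τ/I = 8.160/8.477 = 0.9626 rad/s² (deceleration).
0 = ω₀ − |α|t ⇒ t = ω₀/|α| = 98.4/0.9626 = 102.2 s.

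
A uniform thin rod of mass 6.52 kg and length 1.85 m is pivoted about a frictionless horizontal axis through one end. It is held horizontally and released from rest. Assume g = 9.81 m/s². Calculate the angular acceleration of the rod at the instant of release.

About the pivot, I = (1/3)ML² = (1/3)(6.52)(1.85)² = 7.438 kg·m².
The weight acts at the center, a distance L/2 = 0.9250 m from the pivot; τ = Mg(L/2) = 59.16 N·m.
α = τ/I = 59.16/7.438 = 7.954 rad/s².

α ≈ 7.95 rad/s²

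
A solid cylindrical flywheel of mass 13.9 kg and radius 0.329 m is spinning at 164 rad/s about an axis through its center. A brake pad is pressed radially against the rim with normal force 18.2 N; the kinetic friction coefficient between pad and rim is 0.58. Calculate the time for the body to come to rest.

t ≈ 35.5 s

I = ½MR² = (1/2)(13.9)(0.329)² = 0.7523 kg·m².
Friction force f = μN = (0.58)(18.2) = 10.56 N at the rim; torque magnitude τ = fR = 3.473 N·m, opposing ω.
|α| = τ/I = 3.473/0.7523 = 4.617 rad/s² (deceleration).
0 = ω₀ − |α|t ⇒ t = ω₀/|α| = 164/4.617 = 35.52 s.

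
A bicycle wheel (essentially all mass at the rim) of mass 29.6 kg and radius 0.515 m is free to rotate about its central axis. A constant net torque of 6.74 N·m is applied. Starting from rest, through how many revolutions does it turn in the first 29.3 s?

≈ 58.7 revolutions

I = MR² = (29.6)(0.515)² = 7.851 kg·m².
α = τ/I = 6.74/7.851 = 0.8585 rad/s².
θ = ½αt² = ½(0.8585)(29.3)² = 368.5 rad.
Revolutions = θ/(2π) = 58.65.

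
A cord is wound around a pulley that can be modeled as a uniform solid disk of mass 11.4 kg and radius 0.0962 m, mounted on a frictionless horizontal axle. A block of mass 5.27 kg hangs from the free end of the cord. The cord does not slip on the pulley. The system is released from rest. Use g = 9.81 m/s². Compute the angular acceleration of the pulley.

α ≈ 49.0 rad/s²

I = ½MR² = (1/2)(11.4)(0.0962)² = 0.05275 kg·m².
Block: mg − T = ma. Pulley: TR = Iα. No-slip: a = αR, so T = (I/R²)a = 5.700·a.
Then mg = (m + 5.700)a, so a = (5.27)(9.81)/(5.27 + 5.700) = 4.713 m/s².
α = a/R = 4.713/0.0962 = 48.99 rad/s².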